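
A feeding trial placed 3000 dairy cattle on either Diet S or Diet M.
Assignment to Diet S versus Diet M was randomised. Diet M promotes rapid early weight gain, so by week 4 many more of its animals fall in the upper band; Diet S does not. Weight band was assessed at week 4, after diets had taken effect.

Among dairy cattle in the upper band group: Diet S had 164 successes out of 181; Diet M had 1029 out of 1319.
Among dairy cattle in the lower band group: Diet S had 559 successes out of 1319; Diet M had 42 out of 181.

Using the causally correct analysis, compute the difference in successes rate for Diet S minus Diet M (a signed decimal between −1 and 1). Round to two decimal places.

Stratifying would compare diets among dairy cattle the diets themselves sorted into week-4 weight band groups — a form of selection on an intermediate. The unconditioned pooled rates give the total causal effect.
The causal difference is the pooled difference: 0.482 − 0.714 = -0.232.

-0.23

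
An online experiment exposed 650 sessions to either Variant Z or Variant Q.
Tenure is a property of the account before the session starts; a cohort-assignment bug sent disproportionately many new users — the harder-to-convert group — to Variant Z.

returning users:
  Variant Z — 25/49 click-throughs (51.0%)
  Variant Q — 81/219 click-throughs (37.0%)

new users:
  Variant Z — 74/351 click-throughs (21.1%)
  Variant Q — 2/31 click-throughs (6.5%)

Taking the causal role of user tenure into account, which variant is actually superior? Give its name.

Variant Z

The imbalance in user tenure arose from how sessions were allocated, not from anything the variant did; and user tenure independently affects the outcome. The pooled gap is confounded — condition on user tenure.
Within each level — returning users: 51.0% vs 37.0%; new users: 21.1% vs 6.5% — Variant Z is higher every time.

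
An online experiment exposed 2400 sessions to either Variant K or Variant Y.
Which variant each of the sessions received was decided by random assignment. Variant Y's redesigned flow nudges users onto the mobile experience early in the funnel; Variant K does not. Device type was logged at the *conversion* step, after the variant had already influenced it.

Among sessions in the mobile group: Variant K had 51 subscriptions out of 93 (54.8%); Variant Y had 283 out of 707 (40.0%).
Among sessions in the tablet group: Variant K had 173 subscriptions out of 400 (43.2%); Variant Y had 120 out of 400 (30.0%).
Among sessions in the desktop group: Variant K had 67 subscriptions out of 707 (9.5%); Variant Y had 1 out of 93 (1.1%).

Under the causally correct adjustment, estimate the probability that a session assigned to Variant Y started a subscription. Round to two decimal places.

0.34

The distribution of device type is itself part of what the variant does — it is an intermediate outcome. Holding it fixed would remove that part of the effect; the total effect is the pooled difference.
So P(outcome | do(Variant Y)) is just the pooled rate for Variant Y: 404/1200 = 0.337.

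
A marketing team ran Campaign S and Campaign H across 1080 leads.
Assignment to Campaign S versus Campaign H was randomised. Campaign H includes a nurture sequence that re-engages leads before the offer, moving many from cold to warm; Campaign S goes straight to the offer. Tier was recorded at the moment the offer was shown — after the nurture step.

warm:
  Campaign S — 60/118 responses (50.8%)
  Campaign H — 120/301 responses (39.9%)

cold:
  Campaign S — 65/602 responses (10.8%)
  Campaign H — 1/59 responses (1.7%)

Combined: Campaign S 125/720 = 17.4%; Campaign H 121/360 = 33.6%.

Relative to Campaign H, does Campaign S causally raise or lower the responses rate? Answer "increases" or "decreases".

decreases

Engagement tier here is a post-treatment variable shaped by the campaign; conditioning on it would introduce bias rather than remove it. The overall comparison is the causal one.
Pooled: Campaign S 17.4% vs Campaign H 33.6%; Campaign H is higher overall.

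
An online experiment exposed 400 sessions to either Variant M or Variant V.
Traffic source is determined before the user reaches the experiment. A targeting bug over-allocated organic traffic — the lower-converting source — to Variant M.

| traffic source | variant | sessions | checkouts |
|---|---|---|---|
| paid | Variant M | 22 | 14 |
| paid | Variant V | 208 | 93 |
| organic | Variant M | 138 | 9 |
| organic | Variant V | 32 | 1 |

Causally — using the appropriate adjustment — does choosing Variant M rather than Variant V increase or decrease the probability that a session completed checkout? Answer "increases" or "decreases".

increases

The imbalance in traffic source arose from how sessions were allocated, not from anything the variant did; and traffic source independently affects the outcome. The pooled gap is confounded — condition on traffic source.
Within each level — paid: 63.6% vs 44.7%; organic: 6.5% vs 3.1% — Variant M is higher every time.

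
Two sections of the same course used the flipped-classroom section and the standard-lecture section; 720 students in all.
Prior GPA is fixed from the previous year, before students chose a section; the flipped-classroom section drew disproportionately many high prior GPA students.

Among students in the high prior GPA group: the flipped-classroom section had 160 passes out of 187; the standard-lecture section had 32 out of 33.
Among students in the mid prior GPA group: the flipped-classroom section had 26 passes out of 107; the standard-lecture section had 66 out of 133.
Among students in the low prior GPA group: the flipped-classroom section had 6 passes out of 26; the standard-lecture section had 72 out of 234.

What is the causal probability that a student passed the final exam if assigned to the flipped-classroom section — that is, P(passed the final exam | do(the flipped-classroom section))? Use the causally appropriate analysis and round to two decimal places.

0.43

Within every prior GPA band level the standard-lecture section has the higher rate, yet pooled the flipped-classroom section does — Simpson's reversal.
Here prior GPA band is a common cause — it drives both which teaching method a case falls under and the outcome. The crude comparison mixes populations; the stratum-specific rates are the causally relevant ones.
Standardising the flipped-classroom section to the population prior GPA band mix: 0.306·160/187 + 0.333·26/107 + 0.361·6/26 = 0.426.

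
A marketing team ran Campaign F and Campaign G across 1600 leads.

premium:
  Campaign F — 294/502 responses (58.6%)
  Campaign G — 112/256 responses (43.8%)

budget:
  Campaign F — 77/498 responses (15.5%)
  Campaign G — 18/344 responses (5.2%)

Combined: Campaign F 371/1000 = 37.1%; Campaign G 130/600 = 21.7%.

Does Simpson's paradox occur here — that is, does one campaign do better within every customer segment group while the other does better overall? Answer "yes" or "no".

Within each customer segment level (premium 58.6% vs 43.8%; budget 15.5% vs 5.2%), Campaign F has the higher rate every time. Pooled: 37.1% vs 21.7% — Campaign F has the higher rate overall. They agree.

no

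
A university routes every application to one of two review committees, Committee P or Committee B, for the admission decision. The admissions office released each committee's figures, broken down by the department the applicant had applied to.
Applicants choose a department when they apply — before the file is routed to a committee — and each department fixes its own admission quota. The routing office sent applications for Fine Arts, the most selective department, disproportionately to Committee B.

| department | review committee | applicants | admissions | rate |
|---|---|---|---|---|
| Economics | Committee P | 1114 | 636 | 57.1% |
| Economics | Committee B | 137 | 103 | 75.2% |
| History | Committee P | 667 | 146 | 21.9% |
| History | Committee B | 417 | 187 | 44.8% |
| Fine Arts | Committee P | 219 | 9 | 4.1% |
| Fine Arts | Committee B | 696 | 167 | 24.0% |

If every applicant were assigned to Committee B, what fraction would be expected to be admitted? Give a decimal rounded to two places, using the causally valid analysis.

The imbalance in department arose from how applicants were allocated, not from anything the review committee did; and department independently affects the outcome. The pooled gap is confounded — condition on department.
Standardising Committee B to the population department mix: 0.385·103/137 + 0.334·187/417 + 0.282·167/696 = 0.507.

0.51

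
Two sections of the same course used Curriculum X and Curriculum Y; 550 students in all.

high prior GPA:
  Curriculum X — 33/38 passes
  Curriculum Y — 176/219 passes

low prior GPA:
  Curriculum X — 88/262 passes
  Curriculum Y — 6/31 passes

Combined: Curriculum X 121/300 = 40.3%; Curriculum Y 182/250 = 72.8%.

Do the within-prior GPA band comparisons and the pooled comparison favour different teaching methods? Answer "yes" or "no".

yes

Within each prior GPA band level (high prior GPA 86.8% vs 80.4%; low prior GPA 33.6% vs 19.4%), Curriculum X has the higher rate every time. Pooled: 40.3% vs 72.8% — Curriculum Y has the higher rate overall. The two comparisons disagree.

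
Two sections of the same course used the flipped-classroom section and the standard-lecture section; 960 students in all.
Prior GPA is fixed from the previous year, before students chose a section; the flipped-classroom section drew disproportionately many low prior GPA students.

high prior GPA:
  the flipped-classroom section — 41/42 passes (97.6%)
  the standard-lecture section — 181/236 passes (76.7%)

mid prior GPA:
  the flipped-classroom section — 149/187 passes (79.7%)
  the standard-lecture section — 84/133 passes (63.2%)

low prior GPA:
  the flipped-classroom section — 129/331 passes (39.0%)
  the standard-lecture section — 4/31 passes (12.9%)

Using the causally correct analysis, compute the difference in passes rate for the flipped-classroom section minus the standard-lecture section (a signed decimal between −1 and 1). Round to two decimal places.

+0.21

Nothing the teaching method does changes prior GPA band; the imbalance is an allocation artefact. With prior GPA band also predicting the outcome, the pooled figure is confounded, and the within-stratum comparison is the causal one.
Adjusting over the population distribution of prior GPA band: 0.290·(0.976−0.767) + 0.333·(0.797−0.632) + 0.377·(0.390−0.129) = +0.214.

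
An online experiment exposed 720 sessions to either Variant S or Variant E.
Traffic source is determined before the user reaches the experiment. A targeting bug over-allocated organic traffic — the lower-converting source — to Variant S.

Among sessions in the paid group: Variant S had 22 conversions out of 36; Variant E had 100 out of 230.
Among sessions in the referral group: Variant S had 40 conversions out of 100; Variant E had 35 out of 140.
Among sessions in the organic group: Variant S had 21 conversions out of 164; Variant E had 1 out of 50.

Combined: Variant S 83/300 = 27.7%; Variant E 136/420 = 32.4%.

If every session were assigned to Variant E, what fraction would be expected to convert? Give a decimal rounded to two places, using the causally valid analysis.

0.25

Traffic source differs across variants for reasons unrelated to any effect of the variant itself, and it separately predicts the outcome — a classic confounder. We must compare within traffic source levels.
Standardising Variant E to the population traffic source mix: 0.369·100/230 + 0.333·35/140 + 0.297·1/50 = 0.250.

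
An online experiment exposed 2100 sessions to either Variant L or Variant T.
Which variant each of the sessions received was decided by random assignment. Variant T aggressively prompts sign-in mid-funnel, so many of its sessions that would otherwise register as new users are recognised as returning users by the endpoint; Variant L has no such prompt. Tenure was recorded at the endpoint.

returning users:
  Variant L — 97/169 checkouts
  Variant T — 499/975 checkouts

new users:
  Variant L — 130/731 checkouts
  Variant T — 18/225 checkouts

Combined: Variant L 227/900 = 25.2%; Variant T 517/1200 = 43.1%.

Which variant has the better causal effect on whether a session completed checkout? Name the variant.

User tenure is recorded after the variant and is itself shifted by it — it sits on the causal path from variant to outcome. Conditioning on a mediator would strip out part of the effect we want; the pooled comparison gives the total causal effect.
Pooled: Variant L 25.2% vs Variant T 43.1%; Variant T is higher overall.

Variant T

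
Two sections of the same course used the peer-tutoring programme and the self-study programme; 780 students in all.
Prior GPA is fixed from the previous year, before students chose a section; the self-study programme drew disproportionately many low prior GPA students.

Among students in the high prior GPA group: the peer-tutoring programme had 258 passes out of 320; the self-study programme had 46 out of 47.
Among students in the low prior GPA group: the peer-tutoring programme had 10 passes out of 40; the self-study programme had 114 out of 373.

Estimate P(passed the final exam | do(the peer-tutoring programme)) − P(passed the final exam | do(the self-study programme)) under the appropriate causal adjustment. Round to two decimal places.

-0.11

Nothing the teaching method does changes prior GPA band; the imbalance is an allocation artefact. With prior GPA band also predicting the outcome, the pooled figure is confounded, and the within-stratum comparison is the causal one.
Adjusting over the population distribution of prior GPA band: 0.471·(0.806−0.979) + 0.529·(0.250−0.306) = -0.111.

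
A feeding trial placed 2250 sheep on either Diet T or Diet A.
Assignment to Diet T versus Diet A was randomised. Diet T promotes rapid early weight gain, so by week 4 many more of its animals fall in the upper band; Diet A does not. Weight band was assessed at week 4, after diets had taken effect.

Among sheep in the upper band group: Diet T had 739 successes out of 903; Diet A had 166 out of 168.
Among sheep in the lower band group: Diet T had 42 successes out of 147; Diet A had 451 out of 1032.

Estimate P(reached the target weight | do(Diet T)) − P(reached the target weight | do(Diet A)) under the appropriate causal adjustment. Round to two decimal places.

+0.23

Within every week-4 weight band level Diet A has the higher rate, yet pooled Diet T does — Simpson's reversal.
Because the diet influences week-4 weight band, week-4 weight band is a post-treatment mediator, not a confounder. Stratifying on it would bias the estimate; the causal effect is the crude pooled difference.
The causal difference is the pooled difference: 0.744 − 0.514 = +0.230.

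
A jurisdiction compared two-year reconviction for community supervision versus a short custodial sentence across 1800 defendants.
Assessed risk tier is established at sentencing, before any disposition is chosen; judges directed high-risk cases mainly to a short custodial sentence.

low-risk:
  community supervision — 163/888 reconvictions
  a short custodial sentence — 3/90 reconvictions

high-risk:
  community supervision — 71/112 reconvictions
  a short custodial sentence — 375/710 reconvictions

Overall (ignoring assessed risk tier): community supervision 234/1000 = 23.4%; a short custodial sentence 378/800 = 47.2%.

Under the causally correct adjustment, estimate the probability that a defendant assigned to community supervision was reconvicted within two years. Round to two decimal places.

Since assessed risk tier is a pre-existing factor (not a product of the disposition) and it affects the outcome on its own, it is a confounder. The stratified rates, not the pooled rate, identify the causal effect.
Standardising community supervision to the population assessed risk tier mix: 0.543·163/888 + 0.457·71/112 = 0.389.

0.39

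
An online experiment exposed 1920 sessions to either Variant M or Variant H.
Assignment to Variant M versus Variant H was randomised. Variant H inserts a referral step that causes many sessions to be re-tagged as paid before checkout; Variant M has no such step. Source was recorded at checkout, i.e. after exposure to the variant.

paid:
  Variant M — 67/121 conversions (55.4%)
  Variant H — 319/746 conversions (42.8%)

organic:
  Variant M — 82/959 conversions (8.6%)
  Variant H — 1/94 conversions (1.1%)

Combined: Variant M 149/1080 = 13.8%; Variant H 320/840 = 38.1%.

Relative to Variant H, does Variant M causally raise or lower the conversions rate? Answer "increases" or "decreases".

Variant M is higher inside every traffic source stratum but Variant H is higher in aggregate. Whether to stratify depends on how traffic source relates to the variant.
Traffic source here is a post-treatment variable shaped by the variant; conditioning on it would introduce bias rather than remove it. The overall comparison is the causal one.
Pooled: Variant M 13.8% vs Variant H 38.1%; Variant H is higher overall.

decreases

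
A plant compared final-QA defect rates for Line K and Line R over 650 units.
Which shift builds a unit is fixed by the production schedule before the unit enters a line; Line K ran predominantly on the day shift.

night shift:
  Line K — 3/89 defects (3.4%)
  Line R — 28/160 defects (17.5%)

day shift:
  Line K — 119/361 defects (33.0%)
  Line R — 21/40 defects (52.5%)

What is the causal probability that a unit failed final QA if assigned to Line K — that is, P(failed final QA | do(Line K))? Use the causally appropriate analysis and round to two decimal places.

The shift-specific comparison favours Line K throughout, but the pooled figures favour Line R. The question is whether to condition on shift.
Nothing the line does changes shift; the imbalance is an allocation artefact. With shift also predicting the outcome, the pooled figure is confounded, and the within-stratum comparison is the causal one.
Standardising Line K to the population shift mix: 0.383·3/89 + 0.617·119/361 = 0.216.

0.22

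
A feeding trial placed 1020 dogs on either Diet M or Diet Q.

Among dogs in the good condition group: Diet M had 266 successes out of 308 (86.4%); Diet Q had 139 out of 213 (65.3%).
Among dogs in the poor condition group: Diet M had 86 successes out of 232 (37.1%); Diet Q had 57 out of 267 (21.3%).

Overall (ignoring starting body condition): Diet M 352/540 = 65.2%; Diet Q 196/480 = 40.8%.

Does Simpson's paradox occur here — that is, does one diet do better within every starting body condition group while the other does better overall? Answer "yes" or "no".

Within each starting body condition level (good condition 86.4% vs 65.3%; poor condition 37.1% vs 21.3%), Diet M has the higher rate every time. Pooled: 65.2% vs 40.8% — Diet M has the higher rate overall. They agree.

no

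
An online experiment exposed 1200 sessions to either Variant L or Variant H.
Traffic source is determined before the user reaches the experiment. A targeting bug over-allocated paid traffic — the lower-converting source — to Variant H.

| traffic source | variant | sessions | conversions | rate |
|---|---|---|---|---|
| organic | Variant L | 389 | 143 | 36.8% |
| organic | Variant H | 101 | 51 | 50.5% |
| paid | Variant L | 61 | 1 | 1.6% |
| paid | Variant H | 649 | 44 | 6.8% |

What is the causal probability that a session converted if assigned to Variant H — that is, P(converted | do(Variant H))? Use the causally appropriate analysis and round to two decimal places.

0.25

Variant H is higher inside every traffic source stratum but Variant L is higher in aggregate. Whether to stratify depends on how traffic source relates to the variant.
Nothing the variant does changes traffic source; the imbalance is an allocation artefact. With traffic source also predicting the outcome, the pooled figure is confounded, and the within-stratum comparison is the causal one.
Standardising Variant H to the population traffic source mix: 0.408·51/101 + 0.592·44/649 = 0.246.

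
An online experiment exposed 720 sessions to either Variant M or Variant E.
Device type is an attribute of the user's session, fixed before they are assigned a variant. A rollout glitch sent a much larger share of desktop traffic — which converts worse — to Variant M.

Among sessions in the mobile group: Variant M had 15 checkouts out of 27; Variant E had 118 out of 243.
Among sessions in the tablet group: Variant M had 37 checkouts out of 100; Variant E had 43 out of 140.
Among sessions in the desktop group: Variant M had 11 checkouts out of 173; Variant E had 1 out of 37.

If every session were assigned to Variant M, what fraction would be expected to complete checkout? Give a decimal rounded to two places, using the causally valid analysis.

0.35

The device type-specific comparison favours Variant M throughout, but the pooled figures favour Variant E. The question is whether to condition on device type.
Nothing the variant does changes device type; the imbalance is an allocation artefact. With device type also predicting the outcome, the pooled figure is confounded, and the within-stratum comparison is the causal one.
Standardising Variant M to the population device type mix: 0.375·15/27 + 0.333·37/100 + 0.292·11/173 = 0.350.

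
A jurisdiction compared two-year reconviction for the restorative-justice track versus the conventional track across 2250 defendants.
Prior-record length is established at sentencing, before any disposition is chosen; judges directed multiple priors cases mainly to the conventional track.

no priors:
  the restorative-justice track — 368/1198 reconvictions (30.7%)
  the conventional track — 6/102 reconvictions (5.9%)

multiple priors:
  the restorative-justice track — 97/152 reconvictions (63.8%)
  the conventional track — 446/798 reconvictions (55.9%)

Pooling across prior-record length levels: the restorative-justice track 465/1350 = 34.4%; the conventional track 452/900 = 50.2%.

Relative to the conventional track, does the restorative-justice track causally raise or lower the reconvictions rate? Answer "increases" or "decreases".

increases

Within every prior-record length level the conventional track has the lower rate, yet pooled the restorative-justice track does — Simpson's reversal.
Nothing the disposition does changes prior-record length; the imbalance is an allocation artefact. With prior-record length also predicting the outcome, the pooled figure is confounded, and the within-stratum comparison is the causal one.
Within each level — no priors: 30.7% vs 5.9%; multiple priors: 63.8% vs 55.9% — the conventional track is lower every time.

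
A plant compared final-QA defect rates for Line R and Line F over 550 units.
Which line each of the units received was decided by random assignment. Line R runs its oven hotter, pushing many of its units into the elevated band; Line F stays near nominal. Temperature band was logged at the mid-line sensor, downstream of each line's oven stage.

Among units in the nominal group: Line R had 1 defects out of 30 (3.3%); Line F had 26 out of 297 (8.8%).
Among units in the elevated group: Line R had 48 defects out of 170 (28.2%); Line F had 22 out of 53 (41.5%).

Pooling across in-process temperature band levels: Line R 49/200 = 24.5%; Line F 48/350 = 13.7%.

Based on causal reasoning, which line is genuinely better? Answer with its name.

Line F

Stratifying would compare lines among units the lines themselves sorted into in-process temperature band groups — a form of selection on an intermediate. The unconditioned pooled rates give the total causal effect.
Pooled: Line R 24.5% vs Line F 13.7%; Line F is lower overall.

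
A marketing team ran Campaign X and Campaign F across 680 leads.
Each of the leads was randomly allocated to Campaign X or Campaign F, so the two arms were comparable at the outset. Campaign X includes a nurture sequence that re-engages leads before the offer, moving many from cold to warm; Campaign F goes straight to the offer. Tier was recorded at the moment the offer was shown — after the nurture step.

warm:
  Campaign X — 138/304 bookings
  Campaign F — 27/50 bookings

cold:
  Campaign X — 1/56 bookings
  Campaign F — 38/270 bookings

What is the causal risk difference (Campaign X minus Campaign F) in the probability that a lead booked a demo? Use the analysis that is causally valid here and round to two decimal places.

Stratifying would compare campaigns among leads the campaigns themselves sorted into engagement tier groups — a form of selection on an intermediate. The unconditioned pooled rates give the total causal effect.
The causal difference is the pooled difference: 0.386 − 0.203 = +0.183.

+0.18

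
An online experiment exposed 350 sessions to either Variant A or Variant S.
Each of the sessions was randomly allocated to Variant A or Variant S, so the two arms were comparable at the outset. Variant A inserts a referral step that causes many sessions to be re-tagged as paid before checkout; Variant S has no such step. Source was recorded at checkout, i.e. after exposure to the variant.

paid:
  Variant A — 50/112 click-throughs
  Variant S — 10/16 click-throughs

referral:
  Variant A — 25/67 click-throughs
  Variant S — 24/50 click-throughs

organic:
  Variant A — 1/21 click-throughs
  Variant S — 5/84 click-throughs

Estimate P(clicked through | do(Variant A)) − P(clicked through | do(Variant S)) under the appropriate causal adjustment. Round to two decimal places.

The stratified and pooled comparisons disagree (Variant S wins within each traffic source; Variant A wins overall), so the answer turns on the causal role of traffic source.
Traffic source is downstream of the variant. One should not condition on a consequence of treatment, so the overall rates are the right comparison.
The causal difference is the pooled difference: 0.380 − 0.260 = +0.120.

+0.12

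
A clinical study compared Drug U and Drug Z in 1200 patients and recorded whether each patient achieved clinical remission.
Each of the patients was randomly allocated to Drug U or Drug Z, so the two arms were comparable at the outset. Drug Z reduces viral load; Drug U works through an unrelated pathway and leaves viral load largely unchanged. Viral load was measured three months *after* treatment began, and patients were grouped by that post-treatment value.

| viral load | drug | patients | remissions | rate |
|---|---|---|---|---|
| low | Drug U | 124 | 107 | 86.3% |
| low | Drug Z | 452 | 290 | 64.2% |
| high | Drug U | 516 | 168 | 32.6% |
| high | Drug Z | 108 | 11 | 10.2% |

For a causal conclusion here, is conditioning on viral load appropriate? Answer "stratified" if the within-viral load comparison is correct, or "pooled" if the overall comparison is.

The distribution of viral load is itself part of what the drug does — it is an intermediate outcome. Holding it fixed would remove that part of the effect; the total effect is the pooled difference.
Pooled: Drug U 43.0% vs Drug Z 53.8%; Drug Z is higher overall.

pooled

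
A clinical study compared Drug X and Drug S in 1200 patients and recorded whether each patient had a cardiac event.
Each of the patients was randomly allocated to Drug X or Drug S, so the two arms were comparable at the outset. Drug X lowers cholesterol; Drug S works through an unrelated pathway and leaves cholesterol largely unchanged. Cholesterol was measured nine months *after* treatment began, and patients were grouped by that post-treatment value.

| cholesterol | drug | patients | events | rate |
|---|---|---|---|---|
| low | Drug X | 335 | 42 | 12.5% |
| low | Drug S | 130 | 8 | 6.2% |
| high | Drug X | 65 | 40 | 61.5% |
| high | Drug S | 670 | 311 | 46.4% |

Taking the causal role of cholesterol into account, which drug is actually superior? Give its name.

Drug X

Stratifying would compare drugs among patients the drugs themselves sorted into cholesterol groups — a form of selection on an intermediate. The unconditioned pooled rates give the total causal effect.
Pooled: Drug X 20.5% vs Drug S 39.9%; Drug X is lower overall.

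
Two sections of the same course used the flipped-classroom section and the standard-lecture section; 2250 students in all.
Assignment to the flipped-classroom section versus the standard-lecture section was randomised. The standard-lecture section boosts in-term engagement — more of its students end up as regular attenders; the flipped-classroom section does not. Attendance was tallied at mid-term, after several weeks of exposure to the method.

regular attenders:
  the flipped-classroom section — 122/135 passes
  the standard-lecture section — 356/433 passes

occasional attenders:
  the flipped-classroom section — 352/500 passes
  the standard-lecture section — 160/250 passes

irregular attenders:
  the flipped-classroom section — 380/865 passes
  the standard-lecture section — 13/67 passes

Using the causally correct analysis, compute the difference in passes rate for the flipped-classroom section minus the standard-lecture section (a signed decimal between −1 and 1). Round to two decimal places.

Mid-term attendance is downstream of the teaching method. One should not condition on a consequence of treatment, so the overall rates are the right comparison.
The causal difference is the pooled difference: 0.569 − 0.705 = -0.136.

-0.14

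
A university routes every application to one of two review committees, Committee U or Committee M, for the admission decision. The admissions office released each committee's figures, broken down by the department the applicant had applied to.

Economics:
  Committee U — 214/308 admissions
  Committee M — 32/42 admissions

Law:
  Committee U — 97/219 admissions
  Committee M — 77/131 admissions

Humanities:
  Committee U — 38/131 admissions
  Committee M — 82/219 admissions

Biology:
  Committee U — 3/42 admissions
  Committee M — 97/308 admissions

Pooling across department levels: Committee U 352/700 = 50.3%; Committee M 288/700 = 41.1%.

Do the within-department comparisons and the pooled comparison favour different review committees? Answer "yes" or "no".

yes

Within each department level (Economics 69.5% vs 76.2%; Law 44.3% vs 58.8%; Humanities 29.0% vs 37.4%; Biology 7.1% vs 31.5%), Committee M has the higher rate every time. Pooled: 50.3% vs 41.1% — Committee U has the higher rate overall. The two comparisons disagree.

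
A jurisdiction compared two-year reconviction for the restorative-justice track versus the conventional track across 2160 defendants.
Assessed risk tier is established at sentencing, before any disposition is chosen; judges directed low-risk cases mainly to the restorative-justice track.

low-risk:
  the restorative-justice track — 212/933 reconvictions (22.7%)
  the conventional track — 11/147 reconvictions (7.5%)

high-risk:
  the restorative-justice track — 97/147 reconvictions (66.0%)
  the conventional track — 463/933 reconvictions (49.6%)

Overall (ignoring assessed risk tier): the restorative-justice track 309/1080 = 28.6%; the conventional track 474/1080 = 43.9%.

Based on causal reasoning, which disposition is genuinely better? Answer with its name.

Within every assessed risk tier level the conventional track has the lower rate, yet pooled the restorative-justice track does — Simpson's reversal.
Assessed risk tier satisfies the back-door criterion: it is not a descendant of the disposition, and it blocks the spurious path from disposition to outcome. Adjusting for it (i.e., using the within-assessed risk tier rates) gives the causal effect.
Within each level — low-risk: 22.7% vs 7.5%; high-risk: 66.0% vs 49.6% — the conventional track is lower every time.

the conventional track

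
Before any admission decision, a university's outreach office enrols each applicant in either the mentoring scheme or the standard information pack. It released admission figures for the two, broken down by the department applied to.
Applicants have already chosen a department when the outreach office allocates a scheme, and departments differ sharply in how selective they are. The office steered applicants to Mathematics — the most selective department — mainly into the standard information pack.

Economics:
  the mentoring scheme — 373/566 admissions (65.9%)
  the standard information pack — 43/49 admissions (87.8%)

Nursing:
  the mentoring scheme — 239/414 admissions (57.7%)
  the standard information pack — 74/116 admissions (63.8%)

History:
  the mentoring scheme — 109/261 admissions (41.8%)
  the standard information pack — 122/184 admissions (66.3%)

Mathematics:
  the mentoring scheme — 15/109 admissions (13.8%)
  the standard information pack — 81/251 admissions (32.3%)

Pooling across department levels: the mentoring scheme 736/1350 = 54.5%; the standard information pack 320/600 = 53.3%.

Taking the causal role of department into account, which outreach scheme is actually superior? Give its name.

the standard information pack

Within every department level the standard information pack has the higher rate, yet pooled the mentoring scheme does — Simpson's reversal.
Department satisfies the back-door criterion: it is not a descendant of the outreach scheme, and it blocks the spurious path from outreach scheme to outcome. Adjusting for it (i.e., using the within-department rates) gives the causal effect.
Within each level — Economics: 65.9% vs 87.8%; Nursing: 57.7% vs 63.8%; History: 41.8% vs 66.3%; Mathematics: 13.8% vs 32.3% — the standard information pack is higher every time.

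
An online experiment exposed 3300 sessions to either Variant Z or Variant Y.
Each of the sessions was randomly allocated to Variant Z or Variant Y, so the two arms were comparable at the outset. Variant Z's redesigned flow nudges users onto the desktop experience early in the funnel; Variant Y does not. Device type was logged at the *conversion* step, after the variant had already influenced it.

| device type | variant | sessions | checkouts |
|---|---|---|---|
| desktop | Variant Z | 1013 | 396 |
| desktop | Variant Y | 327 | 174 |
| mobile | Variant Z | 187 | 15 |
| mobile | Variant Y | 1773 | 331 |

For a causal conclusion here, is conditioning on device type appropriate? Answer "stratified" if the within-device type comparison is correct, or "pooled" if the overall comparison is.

Stratifying would compare variants among sessions the variants themselves sorted into device type groups — a form of selection on an intermediate. The unconditioned pooled rates give the total causal effect.
Pooled: Variant Z 34.2% vs Variant Y 24.0%; Variant Z is higher overall.

pooled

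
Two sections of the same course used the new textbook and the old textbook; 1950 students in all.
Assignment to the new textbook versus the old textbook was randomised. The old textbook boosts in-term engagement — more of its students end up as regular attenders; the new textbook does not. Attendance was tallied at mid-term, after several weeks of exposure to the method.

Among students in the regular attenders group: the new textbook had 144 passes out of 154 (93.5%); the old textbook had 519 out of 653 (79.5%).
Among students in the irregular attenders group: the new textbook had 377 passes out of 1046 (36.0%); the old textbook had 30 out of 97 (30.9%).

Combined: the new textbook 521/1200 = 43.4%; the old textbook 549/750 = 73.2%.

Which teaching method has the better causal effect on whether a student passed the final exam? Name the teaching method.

the old textbook

The mid-term attendance-specific comparison favours the new textbook throughout, but the pooled figures favour the old textbook. The question is whether to condition on mid-term attendance.
Mid-term attendance here is a post-treatment variable shaped by the teaching method; conditioning on it would introduce bias rather than remove it. The overall comparison is the causal one.
Pooled: the new textbook 43.4% vs the old textbook 73.2%; the old textbook is higher overall.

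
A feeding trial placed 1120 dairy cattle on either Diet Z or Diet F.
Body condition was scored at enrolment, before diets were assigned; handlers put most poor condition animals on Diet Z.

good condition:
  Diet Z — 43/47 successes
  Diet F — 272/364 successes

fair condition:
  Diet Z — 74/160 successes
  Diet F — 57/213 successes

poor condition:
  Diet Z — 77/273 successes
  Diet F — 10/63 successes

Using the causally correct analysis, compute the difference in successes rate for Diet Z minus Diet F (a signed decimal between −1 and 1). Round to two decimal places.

+0.16

Here starting body condition is a common cause — it drives both which diet a case falls under and the outcome. The crude comparison mixes populations; the stratum-specific rates are the causally relevant ones.
Adjusting over the population distribution of starting body condition: 0.367·(0.915−0.747) + 0.333·(0.463−0.268) + 0.300·(0.282−0.159) = +0.163.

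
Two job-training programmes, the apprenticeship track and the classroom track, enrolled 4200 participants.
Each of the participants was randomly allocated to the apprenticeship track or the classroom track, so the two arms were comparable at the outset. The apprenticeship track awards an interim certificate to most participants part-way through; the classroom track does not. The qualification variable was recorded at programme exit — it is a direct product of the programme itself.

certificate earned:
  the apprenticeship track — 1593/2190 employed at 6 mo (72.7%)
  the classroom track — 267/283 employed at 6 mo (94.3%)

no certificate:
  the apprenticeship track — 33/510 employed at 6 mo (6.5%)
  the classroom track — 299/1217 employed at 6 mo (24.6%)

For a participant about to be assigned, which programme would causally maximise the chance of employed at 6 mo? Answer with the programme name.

the classroom track is higher inside every qualification attained during the programme stratum but the apprenticeship track is higher in aggregate. Whether to stratify depends on how qualification attained during the programme relates to the programme.
The distribution of qualification attained during the programme is itself part of what the programme does — it is an intermediate outcome. Holding it fixed would remove that part of the effect; the total effect is the pooled difference.
Pooled: the apprenticeship track 60.2% vs the classroom track 37.7%; the apprenticeship track is higher overall.

the apprenticeship track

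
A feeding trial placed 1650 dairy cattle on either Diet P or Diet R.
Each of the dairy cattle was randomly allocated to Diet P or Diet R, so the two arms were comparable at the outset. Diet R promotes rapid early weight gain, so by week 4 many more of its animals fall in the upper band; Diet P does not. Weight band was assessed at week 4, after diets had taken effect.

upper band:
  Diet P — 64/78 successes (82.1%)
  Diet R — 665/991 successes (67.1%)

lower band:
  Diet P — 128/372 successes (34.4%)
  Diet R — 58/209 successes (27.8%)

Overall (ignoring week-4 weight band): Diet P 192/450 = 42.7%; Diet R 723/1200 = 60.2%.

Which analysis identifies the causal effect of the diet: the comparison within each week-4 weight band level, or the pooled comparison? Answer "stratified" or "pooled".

Diet P is higher inside every week-4 weight band stratum but Diet R is higher in aggregate. Whether to stratify depends on how week-4 weight band relates to the diet.
Week-4 weight band lies on the pathway diet → week-4 weight band → outcome, so adjusting for it blocks the indirect effect. For the total causal effect of diet, use the unadjusted pooled rates.
Pooled: Diet P 42.7% vs Diet R 60.2%; Diet R is higher overall.

pooled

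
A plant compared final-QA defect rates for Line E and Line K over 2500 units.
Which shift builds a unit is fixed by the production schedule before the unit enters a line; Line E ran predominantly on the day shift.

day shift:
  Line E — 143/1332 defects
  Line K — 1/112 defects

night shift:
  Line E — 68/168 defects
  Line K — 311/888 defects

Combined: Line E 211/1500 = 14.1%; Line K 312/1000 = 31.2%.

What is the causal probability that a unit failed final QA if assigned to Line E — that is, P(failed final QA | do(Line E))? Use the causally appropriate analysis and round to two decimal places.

0.23

Shift differs across lines for reasons unrelated to any effect of the line itself, and it separately predicts the outcome — a classic confounder. We must compare within shift levels.
Standardising Line E to the population shift mix: 0.578·143/1332 + 0.422·68/168 = 0.233.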